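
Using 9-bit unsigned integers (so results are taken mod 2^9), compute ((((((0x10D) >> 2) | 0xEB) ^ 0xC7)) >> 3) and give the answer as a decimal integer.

0x10D = 100001101
→ >> 2 → 001000011 = 67
0xEB = 011101011
→ | → 011101011 = 235
0xC7 = 011000111
→ ^ → 000101100 = 44
→ >> 3 → 000000101 = 5

5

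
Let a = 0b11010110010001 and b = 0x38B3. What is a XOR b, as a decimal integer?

a = 11010110010001
0x38B3 = 11100010110011
XOR → 00110100100010 = 3362

3362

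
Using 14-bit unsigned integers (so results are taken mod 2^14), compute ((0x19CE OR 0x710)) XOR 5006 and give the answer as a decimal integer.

0x19CE = 01100111001110
0x710 = 00011100010000
→ OR → 01111111011110 = 8158
5006 = 01001110001110
→ XOR → 00110001010000 = 3152

3152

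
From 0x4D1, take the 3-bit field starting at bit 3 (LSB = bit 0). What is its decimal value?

2

v = 0010011010001
Shift right by 3: 0010011010
Mask low 3 bits: 010 = 2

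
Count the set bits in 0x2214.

4

0x2214 = 10001000010100
Count the 1s: 1 + 1 + 1 + 1 = 4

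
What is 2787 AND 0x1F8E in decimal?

2690

2787 = 0101011100011
0x1F8E = 1111110001110
AND → 0101010000010 = 2690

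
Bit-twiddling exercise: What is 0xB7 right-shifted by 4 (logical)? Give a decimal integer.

11

0xB7 = 10110111
shift right by 4 → 00001011 = 11
(equivalently, floor(183 / 16))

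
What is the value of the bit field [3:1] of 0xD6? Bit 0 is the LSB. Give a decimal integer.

3

v = 00000011010110
Shift right by 1: 0000001101011
Mask low 3 bits: 011 = 3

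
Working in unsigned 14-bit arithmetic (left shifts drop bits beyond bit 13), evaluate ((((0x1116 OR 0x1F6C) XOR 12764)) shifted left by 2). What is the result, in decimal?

0x1116 = 01000100010110
0x1F6C = 01111101101100
→ OR → 01111101111110 = 8062
12764 = 11000111011100
→ XOR → 10111010100010 = 11938
→ shifted left by 2 (mod 2^14) → 11101010001000 = 14984

14984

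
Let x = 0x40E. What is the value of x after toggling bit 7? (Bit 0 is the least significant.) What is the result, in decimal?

1166

x = 10000001110
bit 7 is currently 0; toggle it via x ^ (1 << 7) = x ^ 128
→ 10010001110 = 1166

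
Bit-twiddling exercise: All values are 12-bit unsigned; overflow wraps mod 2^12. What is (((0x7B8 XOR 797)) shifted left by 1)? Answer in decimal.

0x7B8 = 011110111000
797 = 001100011101
→ XOR → 010010100101 = 1189
→ shifted left by 1 (mod 2^12) → 100101001010 = 2378

2378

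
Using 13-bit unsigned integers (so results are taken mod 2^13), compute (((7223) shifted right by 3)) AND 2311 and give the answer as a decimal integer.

262

7223 = 1110000110111
→ shifted right by 3 → 0001110000110 = 902
2311 = 0100100000111
→ AND → 0000100000110 = 262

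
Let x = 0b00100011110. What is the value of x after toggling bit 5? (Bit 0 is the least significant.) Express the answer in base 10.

318

x = 00100011110
bit 5 is currently 0; toggle it via x ^ (1 << 5) = x ^ 32
→ 00100111110 = 318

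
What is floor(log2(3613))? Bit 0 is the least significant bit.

11

3613 = 111000011101
The topmost 1 is at position 11 (since 2^11 = 2048 ≤ 3613 < 4096).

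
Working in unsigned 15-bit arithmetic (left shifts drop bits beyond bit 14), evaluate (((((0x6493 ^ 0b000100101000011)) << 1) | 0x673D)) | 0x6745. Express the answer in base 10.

32765

0x6493 = 110010010010011
0b000100101000011 = 000100101000011
→ ^ → 110110111010000 = 28112
→ << 1 (mod 2^15) → 101101110100000 = 23456
0x673D = 110011100111101
→ | → 111111110111101 = 32701
0x6745 = 110011101000101
→ | → 111111111111101 = 32765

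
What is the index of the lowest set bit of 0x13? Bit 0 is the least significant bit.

0x13 = 10011
Trailing zeros: 0, so the lowest set bit is bit 0 (value 1).

0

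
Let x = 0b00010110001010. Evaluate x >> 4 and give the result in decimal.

88

x = 10110001010
shift right by 4 → 00001011000 = 88
(equivalently, floor(1418 / 16))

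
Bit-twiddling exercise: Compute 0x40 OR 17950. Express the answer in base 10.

18014

0x40 = 000000001000000
17950 = 100011000011110
 OR → 100011001011110 = 18014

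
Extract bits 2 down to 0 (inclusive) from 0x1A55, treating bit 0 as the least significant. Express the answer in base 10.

v = 001101001010101
Shift right by 0: 001101001010101
Mask low 3 bits: 101 = 5

5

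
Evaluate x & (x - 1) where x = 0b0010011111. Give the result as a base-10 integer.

158

x = 10011111 = 159
x - 1 = 10011110
AND   = 10011110 = 158
(x & (x - 1) clears the lowest set bit of x.)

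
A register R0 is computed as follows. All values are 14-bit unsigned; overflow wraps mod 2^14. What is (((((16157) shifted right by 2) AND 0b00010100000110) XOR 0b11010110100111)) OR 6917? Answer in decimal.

16157 = 11111100011101
→ shifted right by 2 → 00111111000111 = 4039
0b00010100000110 = 00010100000110
→ AND → 00010100000110 = 1286
0b11010110100111 = 11010110100111
→ XOR → 11000010100001 = 12449
6917 = 01101100000101
→ OR → 11101110100101 = 15269

15269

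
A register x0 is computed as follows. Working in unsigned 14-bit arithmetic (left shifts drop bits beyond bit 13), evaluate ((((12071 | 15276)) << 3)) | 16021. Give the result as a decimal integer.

16381

12071 = 10111100100111
15276 = 11101110101100
→ | → 11111110101111 = 16303
→ << 3 (mod 2^14) → 11110101111000 = 15736
16021 = 11111010010101
→ | → 11111111111101 = 16381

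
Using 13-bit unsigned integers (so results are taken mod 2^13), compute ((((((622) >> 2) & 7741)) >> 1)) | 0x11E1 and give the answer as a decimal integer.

4589

622 = 0001001101110
→ >> 2 → 0000010011011 = 155
7741 = 1111000111101
→ & → 0000000011001 = 25
→ >> 1 → 0000000001100 = 12
0x11E1 = 1000111100001
→ | → 1000111101101 = 4589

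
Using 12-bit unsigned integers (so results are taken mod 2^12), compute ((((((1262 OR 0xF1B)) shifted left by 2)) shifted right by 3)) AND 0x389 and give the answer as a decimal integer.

393

1262 = 010011101110
0xF1B = 111100011011
→ OR → 111111111111 = 4095
→ shifted left by 2 (mod 2^12) → 111111111100 = 4092
→ shifted right by 3 → 000111111111 = 511
0x389 = 001110001001
→ AND → 000110001001 = 393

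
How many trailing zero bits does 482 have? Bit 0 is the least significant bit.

1

482 = 111100010
Trailing zeros: 1, so the lowest set bit is bit 1 (value 2).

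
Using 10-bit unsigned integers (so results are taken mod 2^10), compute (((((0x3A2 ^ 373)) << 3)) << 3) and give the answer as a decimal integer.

448

0x3A2 = 1110100010
373 = 0101110101
→ ^ → 1011010111 = 727
→ << 3 (mod 2^10) → 1010111000 = 696
→ << 3 (mod 2^10) → 0111000000 = 448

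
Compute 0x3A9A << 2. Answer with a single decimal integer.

0x3A9A = 0011101010011010
shift left by 2 → 1110101001101000 = 60008
(equivalently, 15002 × 2^2 = 15002 × 4)

60008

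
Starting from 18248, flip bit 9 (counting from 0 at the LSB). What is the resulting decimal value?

x = 100011101001000
bit 9 is currently 1; toggle it via x ^ (1 << 9) = x ^ 512
→ 100010101001000 = 17736

17736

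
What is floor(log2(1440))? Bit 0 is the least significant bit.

1440 = 10110100000
The topmost 1 is at position 10 (since 2^10 = 1024 ≤ 1440 < 2048).

10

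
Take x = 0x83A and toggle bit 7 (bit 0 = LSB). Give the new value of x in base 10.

2234

x = 0100000111010
bit 7 is currently 0; toggle it via x ^ (1 << 7) = x ^ 128
→ 0100010111010 = 2234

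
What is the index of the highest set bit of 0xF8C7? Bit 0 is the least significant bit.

0xF8C7 = 1111100011000111
The topmost 1 is at position 15 (since 2^15 = 32768 ≤ 63687 < 65536).

15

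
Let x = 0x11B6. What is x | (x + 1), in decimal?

x = 1000110110110 = 4534
x + 1 = 1000110110111
OR    = 1000110110111 = 4535
(x | (x + 1) sets the lowest cleared bit.)

4535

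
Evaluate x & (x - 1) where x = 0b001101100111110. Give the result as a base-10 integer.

x = 1101100111110 = 6974
x - 1 = 1101100111101
AND   = 1101100111100 = 6972
(x & (x - 1) clears the lowest set bit of x.)

6972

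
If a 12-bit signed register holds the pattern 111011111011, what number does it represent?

-261

pattern = 111011111011 (MSB is 1 ⇒ negative)
Invert: 000100000100, add 1 → 000100000101 = 261, so the value is -261.
(Equivalently: 3835 - 2^12 = 3835 - 4096 = -261.)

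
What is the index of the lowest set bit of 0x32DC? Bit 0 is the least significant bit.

2

0x32DC = 11001011011100
Trailing zeros: 2, so the lowest set bit is bit 2 (value 4).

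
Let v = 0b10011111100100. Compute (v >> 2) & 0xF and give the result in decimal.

9

v = 10011111100100
Shift right by 2: 100111111001
Mask low 4 bits: 1001 = 9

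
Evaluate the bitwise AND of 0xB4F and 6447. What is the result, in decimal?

2319

0xB4F = 0101101001111
6447 = 1100100101111
AND → 0100100001111 = 2319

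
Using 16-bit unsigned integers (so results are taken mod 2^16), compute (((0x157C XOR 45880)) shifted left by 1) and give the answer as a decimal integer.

0x157C = 0001010101111100
45880 = 1011001100111000
→ XOR → 1010011001000100 = 42564
→ shifted left by 1 (mod 2^16) → 0100110010001000 = 19592

19592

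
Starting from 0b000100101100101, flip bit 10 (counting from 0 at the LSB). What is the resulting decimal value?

x = 000100101100101
bit 10 is currently 0; toggle it via x ^ (1 << 10) = x ^ 1024
→ 000110101100101 = 3429

3429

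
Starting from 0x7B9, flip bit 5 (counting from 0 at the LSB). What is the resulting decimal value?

x = 0011110111001
bit 5 is currently 1; toggle it via x ^ (1 << 5) = x ^ 32
→ 0011110011001 = 1945

1945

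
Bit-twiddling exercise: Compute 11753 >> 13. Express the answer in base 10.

1

11753 = 10110111101001
shift right by 13 → 00000000000001 = 1
(equivalently, floor(11753 / 8192))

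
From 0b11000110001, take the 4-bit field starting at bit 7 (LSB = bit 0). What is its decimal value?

v = 11000110001
Shift right by 7: 1100
Mask low 4 bits: 1100 = 12

12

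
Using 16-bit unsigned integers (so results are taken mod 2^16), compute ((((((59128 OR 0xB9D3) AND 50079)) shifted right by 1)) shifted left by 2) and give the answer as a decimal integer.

59128 = 1110011011111000
0xB9D3 = 1011100111010011
→ OR → 1111111111111011 = 65531
50079 = 1100001110011111
→ AND → 1100001110011011 = 50075
→ shifted right by 1 → 0110000111001101 = 25037
→ shifted left by 2 (mod 2^16) → 1000011100110100 = 34612

34612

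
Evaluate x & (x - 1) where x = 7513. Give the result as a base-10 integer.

7512

x = 1110101011001 = 7513
x - 1 = 1110101011000
AND   = 1110101011000 = 7512
(x & (x - 1) clears the lowest set bit of x.)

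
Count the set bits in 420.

420 = 110100100
Count the 1s: 1 + 1 + 1 + 1 = 4

4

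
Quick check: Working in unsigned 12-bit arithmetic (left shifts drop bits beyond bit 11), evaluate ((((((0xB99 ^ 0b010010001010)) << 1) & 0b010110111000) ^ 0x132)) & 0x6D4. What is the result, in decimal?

0xB99 = 101110011001
0b010010001010 = 010010001010
→ ^ → 111100010011 = 3859
→ << 1 (mod 2^12) → 111000100110 = 3622
0b010110111000 = 010110111000
→ & → 010000100000 = 1056
0x132 = 000100110010
→ ^ → 010100010010 = 1298
0x6D4 = 011011010100
→ & → 010000010000 = 1040

1040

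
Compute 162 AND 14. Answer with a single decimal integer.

162 = 10100010
14 = 00001110
AND → 00000010 = 2

2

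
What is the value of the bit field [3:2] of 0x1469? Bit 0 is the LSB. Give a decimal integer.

2

v = 1010001101001
Shift right by 2: 10100011010
Mask low 2 bits: 10 = 2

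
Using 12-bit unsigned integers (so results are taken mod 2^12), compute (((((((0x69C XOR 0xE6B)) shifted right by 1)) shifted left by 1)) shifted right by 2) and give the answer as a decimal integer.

573

0x69C = 011010011100
0xE6B = 111001101011
→ XOR → 100011110111 = 2295
→ shifted right by 1 → 010001111011 = 1147
→ shifted left by 1 (mod 2^12) → 100011110110 = 2294
→ shifted right by 2 → 001000111101 = 573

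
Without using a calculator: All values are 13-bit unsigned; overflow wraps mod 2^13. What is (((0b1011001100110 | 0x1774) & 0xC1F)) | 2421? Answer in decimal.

0b1011001100110 = 1011001100110
0x1774 = 1011101110100
→ | → 1011101110110 = 6006
0xC1F = 0110000011111
→ & → 0010000010110 = 1046
2421 = 0100101110101
→ | → 0110101110111 = 3447

3447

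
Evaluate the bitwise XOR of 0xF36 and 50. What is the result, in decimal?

0xF36 = 111100110110
50 = 000000110010
XOR → 111100000100 = 3844

3844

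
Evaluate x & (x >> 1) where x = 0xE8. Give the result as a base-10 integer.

x = 11101000 = 232
x>>1 = 01110100
AND  = 01100000 = 96
(x & (x >> 1) has a 1 wherever x has two consecutive 1 bits.)

96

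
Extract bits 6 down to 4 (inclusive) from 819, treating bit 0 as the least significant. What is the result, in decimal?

3

v = 1100110011
Shift right by 4: 110011
Mask low 3 bits: 011 = 3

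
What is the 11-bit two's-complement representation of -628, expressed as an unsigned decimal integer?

628 in 11 bits: 01001110100
Invert: 10110001011
Add 1:  10110001100 = 1420
(Check: 2^11 - 628 = 2048 - 628 = 1420.)

1420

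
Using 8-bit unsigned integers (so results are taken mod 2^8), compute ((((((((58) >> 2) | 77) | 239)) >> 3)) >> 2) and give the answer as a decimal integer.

58 = 00111010
→ >> 2 → 00001110 = 14
77 = 01001101
→ | → 01001111 = 79
239 = 11101111
→ | → 11101111 = 239
→ >> 3 → 00011101 = 29
→ >> 2 → 00000111 = 7

7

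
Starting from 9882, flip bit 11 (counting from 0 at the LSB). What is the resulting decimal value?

11930

x = 10011010011010
bit 11 is currently 0; toggle it via x ^ (1 << 11) = x ^ 2048
→ 10111010011010 = 11930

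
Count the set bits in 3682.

6

3682 = 111001100010
Count the 1s: 1 + 1 + 1 + 1 + 1 + 1 = 6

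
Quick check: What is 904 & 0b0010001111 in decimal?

904 = 1110001000
b = 0010001111
AND → 0010001000 = 136

136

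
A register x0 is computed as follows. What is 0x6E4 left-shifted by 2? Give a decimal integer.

7056

0x6E4 = 0011011100100
shift left by 2 → 1101110010000 = 7056
(equivalently, 1764 × 2^2 = 1764 × 4)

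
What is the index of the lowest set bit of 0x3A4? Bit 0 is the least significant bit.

2

0x3A4 = 1110100100
Trailing zeros: 2, so the lowest set bit is bit 2 (value 4).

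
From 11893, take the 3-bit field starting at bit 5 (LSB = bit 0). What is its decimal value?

3

v = 0010111001110101
Shift right by 5: 00101110011
Mask low 3 bits: 011 = 3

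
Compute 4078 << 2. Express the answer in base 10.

16312

4078 = 00111111101110
shift left by 2 → 11111110111000 = 16312
(equivalently, 4078 × 2^2 = 4078 × 4)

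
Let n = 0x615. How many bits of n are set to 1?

5

0x615 = 11000010101
Count the 1s: 1 + 1 + 1 + 1 + 1 = 5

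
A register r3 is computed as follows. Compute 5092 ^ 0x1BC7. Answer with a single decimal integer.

5092 = 1001111100100
0x1BC7 = 1101111000111
XOR → 0100000100011 = 2083

2083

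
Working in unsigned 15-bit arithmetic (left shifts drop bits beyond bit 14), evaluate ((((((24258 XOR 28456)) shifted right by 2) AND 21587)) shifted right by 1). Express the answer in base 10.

553

24258 = 101111011000010
28456 = 110111100101000
→ XOR → 011000111101010 = 12778
→ shifted right by 2 → 000110001111010 = 3194
21587 = 101010001010011
→ AND → 000010001010010 = 1106
→ shifted right by 1 → 000001000101001 = 553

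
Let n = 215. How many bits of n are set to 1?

6

215 = 11010111
Count the 1s: 1 + 1 + 1 + 1 + 1 + 1 = 6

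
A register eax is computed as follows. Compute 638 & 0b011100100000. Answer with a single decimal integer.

544

638 = 01001111110
b = 11100100000
AND → 01000100000 = 544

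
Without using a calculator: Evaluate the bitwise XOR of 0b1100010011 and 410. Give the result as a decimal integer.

a = 1100010011
410 = 0110011010
XOR → 1010001001 = 649

649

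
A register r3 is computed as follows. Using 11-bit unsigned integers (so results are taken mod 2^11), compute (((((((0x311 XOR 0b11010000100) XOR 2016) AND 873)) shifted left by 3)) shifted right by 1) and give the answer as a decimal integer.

0x311 = 01100010001
0b11010000100 = 11010000100
→ XOR → 10110010101 = 1429
2016 = 11111100000
→ XOR → 01001110101 = 629
873 = 01101101001
→ AND → 01001100001 = 609
→ shifted left by 3 (mod 2^11) → 01100001000 = 776
→ shifted right by 1 → 00110000100 = 388

388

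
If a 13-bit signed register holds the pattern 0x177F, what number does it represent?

-2177

pattern = 1011101111111 (MSB is 1 ⇒ negative)
Invert: 0100010000000, add 1 → 0100010000001 = 2177, so the value is -2177.
(Equivalently: 6015 - 2^13 = 6015 - 8192 = -2177.)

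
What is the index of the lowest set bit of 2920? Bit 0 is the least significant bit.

3

2920 = 101101101000
Trailing zeros: 3, so the lowest set bit is bit 3 (value 8).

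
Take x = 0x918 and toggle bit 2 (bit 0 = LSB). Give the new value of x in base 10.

2332

x = 00100100011000
bit 2 is currently 0; toggle it via x ^ (1 << 2) = x ^ 4
→ 00100100011100 = 2332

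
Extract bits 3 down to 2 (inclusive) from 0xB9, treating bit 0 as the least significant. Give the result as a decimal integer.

v = 010111001
Shift right by 2: 0101110
Mask low 2 bits: 10 = 2

2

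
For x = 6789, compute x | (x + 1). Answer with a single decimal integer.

6791

x = 1101010000101 = 6789
x + 1 = 1101010000110
OR    = 1101010000111 = 6791
(x | (x + 1) sets the lowest cleared bit.)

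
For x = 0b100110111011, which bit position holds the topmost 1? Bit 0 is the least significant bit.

11

0b100110111011 = 100110111011
The topmost 1 is at position 11 (since 2^11 = 2048 ≤ 2491 < 4096).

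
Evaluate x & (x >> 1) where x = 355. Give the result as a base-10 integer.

33

x = 101100011 = 355
x>>1 = 010110001
AND  = 000100001 = 33
(x & (x >> 1) has a 1 wherever x has two consecutive 1 bits.)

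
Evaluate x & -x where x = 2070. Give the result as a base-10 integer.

x = 100000010110 = 2070
-x (two's complement) = …011111101010
AND   = 000000000010 = 2
(x & -x isolates the lowest set bit of x.)

2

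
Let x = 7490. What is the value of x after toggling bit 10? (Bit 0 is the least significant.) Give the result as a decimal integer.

x = 001110101000010
bit 10 is currently 1; toggle it via x ^ (1 << 10) = x ^ 1024
→ 001100101000010 = 6466

6466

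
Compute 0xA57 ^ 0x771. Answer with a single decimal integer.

3366

0xA57 = 101001010111
0x771 = 011101110001
XOR → 110100100110 = 3366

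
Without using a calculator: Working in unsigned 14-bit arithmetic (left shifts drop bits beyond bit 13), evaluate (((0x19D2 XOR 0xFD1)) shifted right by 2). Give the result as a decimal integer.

0x19D2 = 01100111010010
0xFD1 = 00111111010001
→ XOR → 01011000000011 = 5635
→ shifted right by 2 → 00010110000000 = 1408

1408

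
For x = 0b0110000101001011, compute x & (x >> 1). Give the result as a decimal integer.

8193

x = 110000101001011 = 24907
x>>1 = 011000010100101
AND  = 010000000000001 = 8193
(x & (x >> 1) has a 1 wherever x has two consecutive 1 bits.)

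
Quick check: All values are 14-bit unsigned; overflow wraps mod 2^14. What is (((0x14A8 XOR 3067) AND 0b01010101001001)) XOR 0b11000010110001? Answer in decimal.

0x14A8 = 01010010101000
3067 = 00101111111011
→ XOR → 01111101010011 = 8019
0b01010101001001 = 01010101001001
→ AND → 01010101000001 = 5441
0b11000010110001 = 11000010110001
→ XOR → 10010111110000 = 9712

9712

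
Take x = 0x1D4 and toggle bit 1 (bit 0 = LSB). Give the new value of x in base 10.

470

x = 0111010100
bit 1 is currently 0; toggle it via x ^ (1 << 1) = x ^ 2
→ 0111010110 = 470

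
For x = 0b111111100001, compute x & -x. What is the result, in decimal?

1

x = 111111100001 = 4065
-x (two's complement) = …000000011111
AND   = 000000000001 = 1
(x & -x isolates the lowest set bit of x.)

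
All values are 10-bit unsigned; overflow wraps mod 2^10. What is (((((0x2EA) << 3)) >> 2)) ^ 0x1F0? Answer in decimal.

0x2EA = 1011101010
→ << 3 (mod 2^10) → 1101010000 = 848
→ >> 2 → 0011010100 = 212
0x1F0 = 0111110000
→ ^ → 0100100100 = 292

292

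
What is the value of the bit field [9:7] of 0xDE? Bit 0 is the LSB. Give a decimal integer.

1

v = 0011011110
Shift right by 7: 001
Mask low 3 bits: 001 = 1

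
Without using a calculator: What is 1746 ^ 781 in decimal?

1503

1746 = 11011010010
781 = 01100001101
XOR → 10111011111 = 1503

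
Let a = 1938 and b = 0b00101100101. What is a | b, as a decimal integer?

1938 = 11110010010
b = 00101100101
 OR → 11111110111 = 2039

2039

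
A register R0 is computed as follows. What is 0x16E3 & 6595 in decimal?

0x16E3 = 1011011100011
6595 = 1100111000011
AND → 1000011000011 = 4291

4291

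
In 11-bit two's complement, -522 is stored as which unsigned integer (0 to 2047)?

522 in 11 bits: 01000001010
Invert: 10111110101
Add 1:  10111110110 = 1526
(Check: 2^11 - 522 = 2048 - 522 = 1526.)

1526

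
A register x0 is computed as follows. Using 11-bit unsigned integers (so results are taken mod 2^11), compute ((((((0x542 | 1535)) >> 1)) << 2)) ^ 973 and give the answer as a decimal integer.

0x542 = 10101000010
1535 = 10111111111
→ | → 10111111111 = 1535
→ >> 1 → 01011111111 = 767
→ << 2 (mod 2^11) → 01111111100 = 1020
973 = 01111001101
→ ^ → 00000110001 = 49

49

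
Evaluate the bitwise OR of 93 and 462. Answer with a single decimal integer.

93 = 001011101
462 = 111001110
 OR → 111011111 = 479

479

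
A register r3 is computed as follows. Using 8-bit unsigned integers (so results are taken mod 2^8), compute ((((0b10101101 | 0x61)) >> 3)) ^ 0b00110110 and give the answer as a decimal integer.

43

0b10101101 = 10101101
0x61 = 01100001
→ | → 11101101 = 237
→ >> 3 → 00011101 = 29
0b00110110 = 00110110
→ ^ → 00101011 = 43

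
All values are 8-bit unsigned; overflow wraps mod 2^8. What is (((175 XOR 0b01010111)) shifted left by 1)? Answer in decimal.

240

175 = 10101111
0b01010111 = 01010111
→ XOR → 11111000 = 248
→ shifted left by 1 (mod 2^8) → 11110000 = 240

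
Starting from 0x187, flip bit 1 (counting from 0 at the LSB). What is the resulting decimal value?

389

x = 0110000111
bit 1 is currently 1; toggle it via x ^ (1 << 1) = x ^ 2
→ 0110000101 = 389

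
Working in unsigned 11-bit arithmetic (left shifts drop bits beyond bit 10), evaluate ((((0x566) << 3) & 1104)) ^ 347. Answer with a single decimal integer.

331

0x566 = 10101100110
→ << 3 (mod 2^11) → 01100110000 = 816
1104 = 10001010000
→ & → 00000010000 = 16
347 = 00101011011
→ ^ → 00101001011 = 331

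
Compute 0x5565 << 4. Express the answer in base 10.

349776

0x5565 = 0000101010101100101
shift left by 4 → 1010101011001010000 = 349776
(equivalently, 21861 × 2^4 = 21861 × 16)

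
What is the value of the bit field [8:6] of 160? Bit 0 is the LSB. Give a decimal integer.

2

v = 010100000
Shift right by 6: 010
Mask low 3 bits: 010 = 2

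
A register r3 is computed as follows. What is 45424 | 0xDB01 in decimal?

45424 = 1011000101110000
0xDB01 = 1101101100000001
 OR → 1111101101110001 = 64369

64369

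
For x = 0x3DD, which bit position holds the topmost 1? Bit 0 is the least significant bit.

9

0x3DD = 1111011101
The topmost 1 is at position 9 (since 2^9 = 512 ≤ 989 < 1024).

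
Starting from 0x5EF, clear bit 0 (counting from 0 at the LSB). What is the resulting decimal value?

x = 10111101111
bit 0 is currently 1; clear it via x & ~(1 << 0) = x & ~1
→ 10111101110 = 1518

1518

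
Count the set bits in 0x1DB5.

0x1DB5 = 1110110110101
Count the 1s: 1 + 1 + 1 + 1 + 1 + 1 + 1 + 1 + 1 = 9

9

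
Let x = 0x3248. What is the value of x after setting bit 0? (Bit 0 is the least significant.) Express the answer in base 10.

12873

x = 11001001001000
bit 0 is currently 0; set it via x | (1 << 0) = x | 1
→ 11001001001001 = 12873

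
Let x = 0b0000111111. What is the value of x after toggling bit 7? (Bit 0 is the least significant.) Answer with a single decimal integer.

191

x = 0000111111
bit 7 is currently 0; toggle it via x ^ (1 << 7) = x ^ 128
→ 0010111111 = 191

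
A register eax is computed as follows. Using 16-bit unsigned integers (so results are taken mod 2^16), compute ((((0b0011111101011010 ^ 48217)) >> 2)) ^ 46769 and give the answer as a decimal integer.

0b0011111101011010 = 0011111101011010
48217 = 1011110001011001
→ ^ → 1000001100000011 = 33539
→ >> 2 → 0010000011000000 = 8384
46769 = 1011011010110001
→ ^ → 1001011001110001 = 38513

38513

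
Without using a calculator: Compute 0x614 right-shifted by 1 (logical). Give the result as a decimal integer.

778

0x614 = 11000010100
shift right by 1 → 01100001010 = 778
(equivalently, floor(1556 / 2))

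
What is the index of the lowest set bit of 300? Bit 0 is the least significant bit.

2

300 = 100101100
Trailing zeros: 2, so the lowest set bit is bit 2 (value 4).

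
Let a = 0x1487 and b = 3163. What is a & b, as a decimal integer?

0x1487 = 1010010000111
3163 = 0110001011011
AND → 0010000000011 = 1027

1027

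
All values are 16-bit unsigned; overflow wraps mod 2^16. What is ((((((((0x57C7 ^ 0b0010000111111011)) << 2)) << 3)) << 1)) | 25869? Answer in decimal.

61197

0x57C7 = 0101011111000111
0b0010000111111011 = 0010000111111011
→ ^ → 0111011000111100 = 30268
→ << 2 (mod 2^16) → 1101100011110000 = 55536
→ << 3 (mod 2^16) → 1100011110000000 = 51072
→ << 1 (mod 2^16) → 1000111100000000 = 36608
25869 = 0110010100001101
→ | → 1110111100001101 = 61197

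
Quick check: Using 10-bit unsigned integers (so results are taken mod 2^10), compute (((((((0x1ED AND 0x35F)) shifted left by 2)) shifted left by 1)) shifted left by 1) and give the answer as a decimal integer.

0x1ED = 0111101101
0x35F = 1101011111
→ AND → 0101001101 = 333
→ shifted left by 2 (mod 2^10) → 0100110100 = 308
→ shifted left by 1 (mod 2^10) → 1001101000 = 616
→ shifted left by 1 (mod 2^10) → 0011010000 = 208

208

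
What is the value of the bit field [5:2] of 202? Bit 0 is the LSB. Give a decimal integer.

v = 011001010
Shift right by 2: 0110010
Mask low 4 bits: 0010 = 2

2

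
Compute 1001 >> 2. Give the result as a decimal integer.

250

1001 = 1111101001
shift right by 2 → 0011111010 = 250
(equivalently, floor(1001 / 4))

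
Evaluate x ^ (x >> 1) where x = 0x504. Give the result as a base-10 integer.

1926

x = 10100000100 = 1284
x>>1 = 01010000010
XOR  = 11110000110 = 1926
(x ^ (x >> 1) gives the standard binary-reflected Gray code of x.)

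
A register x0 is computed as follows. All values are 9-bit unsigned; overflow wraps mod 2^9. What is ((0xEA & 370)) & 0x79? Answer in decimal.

0xEA = 011101010
370 = 101110010
→ & → 001100010 = 98
0x79 = 001111001
→ & → 001100000 = 96

96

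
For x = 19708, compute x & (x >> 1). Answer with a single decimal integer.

x = 100110011111100 = 19708
x>>1 = 010011001111110
AND  = 000010001111100 = 1148
(x & (x >> 1) has a 1 wherever x has two consecutive 1 bits.)

1148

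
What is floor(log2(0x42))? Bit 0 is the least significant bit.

0x42 = 1000010
The topmost 1 is at position 6 (since 2^6 = 64 ≤ 66 < 128).

6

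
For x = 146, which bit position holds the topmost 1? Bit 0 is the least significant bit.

146 = 10010010
The topmost 1 is at position 7 (since 2^7 = 128 ≤ 146 < 256).

7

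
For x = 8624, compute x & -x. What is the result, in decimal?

16

x = 10000110110000 = 8624
-x (two's complement) = …01111001010000
AND   = 00000000010000 = 16
(x & -x isolates the lowest set bit of x.)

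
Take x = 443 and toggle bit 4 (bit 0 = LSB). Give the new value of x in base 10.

x = 0110111011
bit 4 is currently 1; toggle it via x ^ (1 << 4) = x ^ 16
→ 0110101011 = 427

427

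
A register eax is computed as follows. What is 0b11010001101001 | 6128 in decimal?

a = 11010001101001
6128 = 01011111110000
 OR → 11011111111001 = 14329

14329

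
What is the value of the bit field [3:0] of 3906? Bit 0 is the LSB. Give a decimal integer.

2

v = 111101000010
Shift right by 0: 111101000010
Mask low 4 bits: 0010 = 2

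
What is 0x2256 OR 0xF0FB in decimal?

62207

0x2256 = 0010001001010110
0xF0FB = 1111000011111011
 OR → 1111001011111111 = 62207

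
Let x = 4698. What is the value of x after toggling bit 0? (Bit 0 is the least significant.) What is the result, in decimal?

x = 1001001011010
bit 0 is currently 0; toggle it via x ^ (1 << 0) = x ^ 1
→ 1001001011011 = 4699

4699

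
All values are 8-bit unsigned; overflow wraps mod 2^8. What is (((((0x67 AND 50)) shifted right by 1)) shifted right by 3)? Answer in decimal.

0x67 = 01100111
50 = 00110010
→ AND → 00100010 = 34
→ shifted right by 1 → 00010001 = 17
→ shifted right by 3 → 00000010 = 2

2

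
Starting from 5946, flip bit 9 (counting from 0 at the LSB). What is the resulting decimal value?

5434

x = 1011100111010
bit 9 is currently 1; toggle it via x ^ (1 << 9) = x ^ 512
→ 1010100111010 = 5434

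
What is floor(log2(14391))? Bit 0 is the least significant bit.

14391 = 11100000110111
The topmost 1 is at position 13 (since 2^13 = 8192 ≤ 14391 < 16384).

13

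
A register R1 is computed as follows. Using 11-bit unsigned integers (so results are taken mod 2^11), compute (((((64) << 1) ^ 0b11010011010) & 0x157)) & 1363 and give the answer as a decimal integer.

18

64 = 00001000000
→ << 1 (mod 2^11) → 00010000000 = 128
0b11010011010 = 11010011010
→ ^ → 11000011010 = 1562
0x157 = 00101010111
→ & → 00000010010 = 18
1363 = 10101010011
→ & → 00000010010 = 18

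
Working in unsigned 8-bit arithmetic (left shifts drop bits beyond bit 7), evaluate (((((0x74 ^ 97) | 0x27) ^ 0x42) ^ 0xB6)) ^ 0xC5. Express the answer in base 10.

6

0x74 = 01110100
97 = 01100001
→ ^ → 00010101 = 21
0x27 = 00100111
→ | → 00110111 = 55
0x42 = 01000010
→ ^ → 01110101 = 117
0xB6 = 10110110
→ ^ → 11000011 = 195
0xC5 = 11000101
→ ^ → 00000110 = 6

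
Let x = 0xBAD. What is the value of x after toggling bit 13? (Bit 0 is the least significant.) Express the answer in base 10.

11181

x = 00101110101101
bit 13 is currently 0; toggle it via x ^ (1 << 13) = x ^ 8192
→ 10101110101101 = 11181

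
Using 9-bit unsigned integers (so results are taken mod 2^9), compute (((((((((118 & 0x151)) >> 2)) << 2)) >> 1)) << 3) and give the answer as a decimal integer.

118 = 001110110
0x151 = 101010001
→ & → 001010000 = 80
→ >> 2 → 000010100 = 20
→ << 2 (mod 2^9) → 001010000 = 80
→ >> 1 → 000101000 = 40
→ << 3 (mod 2^9) → 101000000 = 320

320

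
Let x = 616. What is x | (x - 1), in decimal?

x = 1001101000 = 616
x - 1 = 1001100111
OR    = 1001101111 = 623
(x | (x - 1) sets all bits below the lowest set bit.)

623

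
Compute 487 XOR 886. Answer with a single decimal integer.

487 = 0111100111
886 = 1101110110
XOR → 1010010001 = 657

657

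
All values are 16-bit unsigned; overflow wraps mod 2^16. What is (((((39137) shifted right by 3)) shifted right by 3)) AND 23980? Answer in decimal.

32

39137 = 1001100011100001
→ shifted right by 3 → 0001001100011100 = 4892
→ shifted right by 3 → 0000001001100011 = 611
23980 = 0101110110101100
→ AND → 0000000000100000 = 32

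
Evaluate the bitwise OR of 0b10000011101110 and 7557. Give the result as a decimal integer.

15855

a = 10000011101110
7557 = 01110110000101
 OR → 11110111101111 = 15855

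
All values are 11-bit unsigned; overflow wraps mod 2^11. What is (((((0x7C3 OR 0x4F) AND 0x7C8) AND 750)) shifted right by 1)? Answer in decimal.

0x7C3 = 11111000011
0x4F = 00001001111
→ OR → 11111001111 = 1999
0x7C8 = 11111001000
→ AND → 11111001000 = 1992
750 = 01011101110
→ AND → 01011001000 = 712
→ shifted right by 1 → 00101100100 = 356

356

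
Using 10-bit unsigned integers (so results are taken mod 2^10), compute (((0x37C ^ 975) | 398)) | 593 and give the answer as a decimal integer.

0x37C = 1101111100
975 = 1111001111
→ ^ → 0010110011 = 179
398 = 0110001110
→ | → 0110111111 = 447
593 = 1001010001
→ | → 1111111111 = 1023

1023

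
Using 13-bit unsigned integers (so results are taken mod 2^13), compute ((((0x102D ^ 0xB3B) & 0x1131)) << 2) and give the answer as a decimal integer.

1088

0x102D = 1000000101101
0xB3B = 0101100111011
→ ^ → 1101100010110 = 6934
0x1131 = 1000100110001
→ & → 1000100010000 = 4368
→ << 2 (mod 2^13) → 0010001000000 = 1088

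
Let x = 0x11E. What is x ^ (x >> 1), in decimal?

401

x = 100011110 = 286
x>>1 = 010001111
XOR  = 110010001 = 401
(x ^ (x >> 1) gives the standard binary-reflected Gray code of x.)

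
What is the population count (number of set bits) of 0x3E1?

6

0x3E1 = 1111100001
Count the 1s: 1 + 1 + 1 + 1 + 1 + 1 = 6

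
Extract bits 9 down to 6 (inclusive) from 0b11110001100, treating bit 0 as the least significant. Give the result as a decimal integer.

14

v = 11110001100
Shift right by 6: 11110
Mask low 4 bits: 1110 = 14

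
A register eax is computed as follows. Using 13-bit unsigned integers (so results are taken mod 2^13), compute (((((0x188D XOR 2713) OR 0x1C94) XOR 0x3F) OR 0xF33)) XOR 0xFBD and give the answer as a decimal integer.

4102

0x188D = 1100010001101
2713 = 0101010011001
→ XOR → 1001000010100 = 4628
0x1C94 = 1110010010100
→ OR → 1111010010100 = 7828
0x3F = 0000000111111
→ XOR → 1111010101011 = 7851
0xF33 = 0111100110011
→ OR → 1111110111011 = 8123
0xFBD = 0111110111101
→ XOR → 1000000000110 = 4102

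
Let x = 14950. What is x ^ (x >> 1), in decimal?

x = 11101001100110 = 14950
x>>1 = 01110100110011
XOR  = 10011101010101 = 10069
(x ^ (x >> 1) gives the standard binary-reflected Gray code of x.)

10069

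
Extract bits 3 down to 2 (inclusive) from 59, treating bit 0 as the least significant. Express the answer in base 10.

2

v = 00111011
Shift right by 2: 001110
Mask low 2 bits: 10 = 2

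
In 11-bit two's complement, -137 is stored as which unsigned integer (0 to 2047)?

137 in 11 bits: 00010001001
Invert: 11101110110
Add 1:  11101110111 = 1911
(Check: 2^11 - 137 = 2048 - 137 = 1911.)

1911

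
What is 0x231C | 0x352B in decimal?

0x231C = 10001100011100
0x352B = 11010100101011
 OR → 11011100111111 = 14143

14143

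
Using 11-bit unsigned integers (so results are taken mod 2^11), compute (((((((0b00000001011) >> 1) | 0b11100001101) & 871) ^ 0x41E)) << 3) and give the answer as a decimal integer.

0b00000001011 = 00000001011
→ >> 1 → 00000000101 = 5
0b11100001101 = 11100001101
→ | → 11100001101 = 1805
871 = 01101100111
→ & → 01100000101 = 773
0x41E = 10000011110
→ ^ → 11100011011 = 1819
→ << 3 (mod 2^11) → 00011011000 = 216

216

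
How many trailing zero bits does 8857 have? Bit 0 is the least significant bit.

8857 = 10001010011001
Trailing zeros: 0, so the lowest set bit is bit 0 (value 1).

0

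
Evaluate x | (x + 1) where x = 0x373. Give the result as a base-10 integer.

x = 1101110011 = 883
x + 1 = 1101110100
OR    = 1101110111 = 887
(x | (x + 1) sets the lowest cleared bit.)

887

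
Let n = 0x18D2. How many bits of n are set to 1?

6

0x18D2 = 1100011010010
Count the 1s: 1 + 1 + 1 + 1 + 1 + 1 = 6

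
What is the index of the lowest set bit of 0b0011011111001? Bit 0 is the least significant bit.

0b0011011111001 = 11011111001
Trailing zeros: 0, so the lowest set bit is bit 0 (value 1).

0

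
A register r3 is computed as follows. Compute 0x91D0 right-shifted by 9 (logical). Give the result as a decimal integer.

0x91D0 = 1001000111010000
shift right by 9 → 0000000001001000 = 72
(equivalently, floor(37328 / 512))

72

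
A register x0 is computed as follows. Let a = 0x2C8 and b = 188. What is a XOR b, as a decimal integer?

628

0x2C8 = 1011001000
188 = 0010111100
XOR → 1001110100 = 628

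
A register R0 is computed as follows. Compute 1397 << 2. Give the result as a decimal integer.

5588

1397 = 0010101110101
shift left by 2 → 1010111010100 = 5588
(equivalently, 1397 × 2^2 = 1397 × 4)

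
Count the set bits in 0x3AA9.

8

0x3AA9 = 11101010101001
Count the 1s: 1 + 1 + 1 + 1 + 1 + 1 + 1 + 1 = 8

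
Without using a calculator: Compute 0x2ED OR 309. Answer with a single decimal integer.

1021

0x2ED = 1011101101
309 = 0100110101
 OR → 1111111101 = 1021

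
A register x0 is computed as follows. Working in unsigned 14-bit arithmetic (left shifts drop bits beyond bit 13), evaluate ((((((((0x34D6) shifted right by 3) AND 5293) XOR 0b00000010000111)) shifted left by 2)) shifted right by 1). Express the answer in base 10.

2078

0x34D6 = 11010011010110
→ shifted right by 3 → 00011010011010 = 1690
5293 = 01010010101101
→ AND → 00010010001000 = 1160
0b00000010000111 = 00000010000111
→ XOR → 00010000001111 = 1039
→ shifted left by 2 (mod 2^14) → 01000000111100 = 4156
→ shifted right by 1 → 00100000011110 = 2078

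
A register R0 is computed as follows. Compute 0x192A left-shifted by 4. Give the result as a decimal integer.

0x192A = 00001100100101010
shift left by 4 → 11001001010100000 = 103072
(equivalently, 6442 × 2^4 = 6442 × 16)

103072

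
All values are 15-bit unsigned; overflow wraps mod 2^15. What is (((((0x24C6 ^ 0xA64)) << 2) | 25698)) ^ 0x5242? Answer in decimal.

11432

0x24C6 = 010010011000110
0xA64 = 000101001100100
→ ^ → 010111010100010 = 11938
→ << 2 (mod 2^15) → 011101010001000 = 14984
25698 = 110010001100010
→ | → 111111011101010 = 32490
0x5242 = 101001001000010
→ ^ → 010110010101000 = 11432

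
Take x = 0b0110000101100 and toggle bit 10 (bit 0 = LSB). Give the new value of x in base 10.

2092

x = 0110000101100
bit 10 is currently 1; toggle it via x ^ (1 << 10) = x ^ 1024
→ 0100000101100 = 2092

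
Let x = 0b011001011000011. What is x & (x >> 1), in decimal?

4161

x = 11001011000011 = 12995
x>>1 = 01100101100001
AND  = 01000001000001 = 4161
(x & (x >> 1) has a 1 wherever x has two consecutive 1 bits.)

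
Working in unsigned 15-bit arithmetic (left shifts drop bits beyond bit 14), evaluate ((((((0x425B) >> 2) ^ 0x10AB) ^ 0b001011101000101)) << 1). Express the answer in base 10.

0x425B = 100001001011011
→ >> 2 → 001000010010110 = 4246
0x10AB = 001000010101011
→ ^ → 000000000111101 = 61
0b001011101000101 = 001011101000101
→ ^ → 001011101111000 = 6008
→ << 1 (mod 2^15) → 010111011110000 = 12016

12016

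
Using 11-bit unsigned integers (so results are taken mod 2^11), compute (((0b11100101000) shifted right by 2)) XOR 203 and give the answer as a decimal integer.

0b11100101000 = 11100101000
→ shifted right by 2 → 00111001010 = 458
203 = 00011001011
→ XOR → 00100000001 = 257

257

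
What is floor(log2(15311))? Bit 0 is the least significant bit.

15311 = 11101111001111
The topmost 1 is at position 13 (since 2^13 = 8192 ≤ 15311 < 16384).

13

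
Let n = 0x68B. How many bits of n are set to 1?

0x68B = 11010001011
Count the 1s: 1 + 1 + 1 + 1 + 1 + 1 = 6

6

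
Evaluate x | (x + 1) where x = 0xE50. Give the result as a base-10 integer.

3665

x = 111001010000 = 3664
x + 1 = 111001010001
OR    = 111001010001 = 3665
(x | (x + 1) sets the lowest cleared bit.)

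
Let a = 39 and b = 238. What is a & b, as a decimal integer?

38

39 = 00100111
238 = 11101110
AND → 00100110 = 38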